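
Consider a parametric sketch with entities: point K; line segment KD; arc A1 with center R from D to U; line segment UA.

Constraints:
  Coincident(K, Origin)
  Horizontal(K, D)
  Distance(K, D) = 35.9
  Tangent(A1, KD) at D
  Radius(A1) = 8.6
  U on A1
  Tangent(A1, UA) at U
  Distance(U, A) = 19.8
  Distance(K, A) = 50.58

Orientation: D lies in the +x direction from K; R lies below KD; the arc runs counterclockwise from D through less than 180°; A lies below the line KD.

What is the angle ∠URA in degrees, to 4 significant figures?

66.52°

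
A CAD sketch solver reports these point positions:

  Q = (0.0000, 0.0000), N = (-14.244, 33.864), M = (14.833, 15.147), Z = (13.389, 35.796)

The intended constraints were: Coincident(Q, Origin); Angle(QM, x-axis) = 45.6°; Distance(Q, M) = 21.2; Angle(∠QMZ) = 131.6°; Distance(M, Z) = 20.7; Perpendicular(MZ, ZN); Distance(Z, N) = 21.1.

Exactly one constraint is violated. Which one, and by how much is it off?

Distance(Z, N) = 21.1 — off by 6.60.

Q = (0.00, 0.00) ✓; QM at 45.60° ✓; |QM| = 21.20 ✓; ∠QMZ = 131.6° ✓; |MZ| = 20.70 ✓; ∠(MZ, ZN) = 90.00° ✓; |ZN| = 27.70 ✗.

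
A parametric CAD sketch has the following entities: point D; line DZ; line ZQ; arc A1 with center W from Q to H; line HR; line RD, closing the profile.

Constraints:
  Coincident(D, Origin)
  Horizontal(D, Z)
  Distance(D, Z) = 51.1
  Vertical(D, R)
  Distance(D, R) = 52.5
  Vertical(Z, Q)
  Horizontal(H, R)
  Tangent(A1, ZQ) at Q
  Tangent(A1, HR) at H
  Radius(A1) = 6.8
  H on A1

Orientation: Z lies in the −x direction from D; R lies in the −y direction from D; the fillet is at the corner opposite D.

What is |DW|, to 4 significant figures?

63.65

D is at the origin; D and Z share the same y with |DZ| = 51.1 and Z on the −x side, so Z = (-51.10, 0.000). D and R share the same x with |DR| = 52.5 and R on the −y side, so R = (0.000, -52.50). The virtual corner opposite D is at (-51.10, -52.50). A1 meets ZQ tangentially, so WQ is at right angles to ZQ and since A1 is tangent to HR there, WH ⟂ HR, with radius 6.8, so the center W sits 6.8 in from both sides at W = (-44.30, -45.70). Then |DW| = |W − D| = 63.65.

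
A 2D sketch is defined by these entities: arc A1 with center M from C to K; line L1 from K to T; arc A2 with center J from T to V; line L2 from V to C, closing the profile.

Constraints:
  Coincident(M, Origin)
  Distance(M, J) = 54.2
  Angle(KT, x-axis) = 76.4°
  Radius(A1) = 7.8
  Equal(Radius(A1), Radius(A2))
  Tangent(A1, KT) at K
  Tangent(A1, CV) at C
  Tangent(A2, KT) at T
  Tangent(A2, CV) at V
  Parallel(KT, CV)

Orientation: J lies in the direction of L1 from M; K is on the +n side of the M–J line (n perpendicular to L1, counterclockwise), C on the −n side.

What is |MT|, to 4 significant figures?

54.76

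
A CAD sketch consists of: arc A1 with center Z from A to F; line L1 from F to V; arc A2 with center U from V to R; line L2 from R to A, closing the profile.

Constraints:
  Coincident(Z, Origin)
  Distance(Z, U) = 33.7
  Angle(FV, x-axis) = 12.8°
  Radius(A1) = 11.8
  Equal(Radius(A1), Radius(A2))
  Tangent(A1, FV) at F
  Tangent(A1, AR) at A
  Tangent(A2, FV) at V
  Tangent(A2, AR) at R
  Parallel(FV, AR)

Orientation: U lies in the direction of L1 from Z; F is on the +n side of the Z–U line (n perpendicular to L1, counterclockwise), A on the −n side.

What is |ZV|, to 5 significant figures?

35.706

The slot axis is L1's direction at 12.8°, so u = (cos 12.8°, sin 12.8°) = (0.97515, 0.22155) and n = (−sin 12.8°, cos 12.8°) = (-0.22155, 0.97515). Z is at the origin and U lies 33.7 along u from Z, so U = 33.7·u = (32.863, 7.4662). Tangency of A1 to both parallel lines with radius 11.8 puts F and A at Z ± 11.8·n: F = (-2.6143, 11.507), A = (2.6143, -11.507). Equal radii place V and R the same way about U: V = U + 11.8·n = (30.248, 18.973), R = U − 11.8·n = (35.477, -4.0406). Then |ZV| = |V − Z| = 35.706.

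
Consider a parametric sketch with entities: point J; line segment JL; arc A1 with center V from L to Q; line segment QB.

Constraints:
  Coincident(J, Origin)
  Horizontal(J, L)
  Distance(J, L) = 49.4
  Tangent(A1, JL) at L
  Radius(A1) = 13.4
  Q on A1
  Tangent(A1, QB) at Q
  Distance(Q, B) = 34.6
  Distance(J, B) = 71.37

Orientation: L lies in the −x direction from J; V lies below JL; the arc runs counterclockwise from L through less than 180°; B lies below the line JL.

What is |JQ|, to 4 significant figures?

64.55

Checks: |VQ| = 13.40 ✓; ∠(VQ, QB) = 90.00° ✓; |QB| = 34.60 ✓; |JB| = 71.37 ✓.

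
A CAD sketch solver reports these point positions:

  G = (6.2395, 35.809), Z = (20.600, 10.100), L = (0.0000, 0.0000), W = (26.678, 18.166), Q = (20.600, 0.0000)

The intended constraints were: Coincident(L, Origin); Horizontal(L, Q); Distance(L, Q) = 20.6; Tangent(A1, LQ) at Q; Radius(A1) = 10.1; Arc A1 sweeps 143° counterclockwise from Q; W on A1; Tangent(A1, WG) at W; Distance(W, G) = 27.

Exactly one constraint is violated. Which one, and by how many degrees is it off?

Tangent(A1, WG) at W — off by 3.80°.

L = (0.00, 0.00) ✓; L.y = 0.00, Q.y = 0.00 ✓; |LQ| = 20.60 ✓; ∠(ZQ, QL) = 90.00° ✓; |ZQ| = 10.10 ✓; bearing(Z→W) − bearing(Z→Q) = 143.0° ✓; |ZW| = 10.10 ✓; ∠(ZW, WG) = 93.80° ✗; |WG| = 27.00 ✓.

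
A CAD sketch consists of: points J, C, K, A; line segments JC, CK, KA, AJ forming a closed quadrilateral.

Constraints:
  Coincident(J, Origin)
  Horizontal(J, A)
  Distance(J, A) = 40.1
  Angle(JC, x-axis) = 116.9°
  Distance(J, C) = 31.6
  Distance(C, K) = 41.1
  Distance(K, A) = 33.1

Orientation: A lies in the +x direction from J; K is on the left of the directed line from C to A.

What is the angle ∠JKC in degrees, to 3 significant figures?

45.6°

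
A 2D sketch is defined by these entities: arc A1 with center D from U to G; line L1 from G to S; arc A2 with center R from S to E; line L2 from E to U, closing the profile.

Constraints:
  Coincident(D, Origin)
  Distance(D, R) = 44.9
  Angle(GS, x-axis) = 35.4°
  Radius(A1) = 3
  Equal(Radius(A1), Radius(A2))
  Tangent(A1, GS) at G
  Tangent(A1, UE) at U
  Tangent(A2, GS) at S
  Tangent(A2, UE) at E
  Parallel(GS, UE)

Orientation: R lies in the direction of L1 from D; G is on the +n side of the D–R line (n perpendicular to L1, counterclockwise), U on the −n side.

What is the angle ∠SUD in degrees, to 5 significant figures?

82.389°

Tangency of A1 to both parallel lines with radius 3.0 puts G and U at D ± 3.0·n: G = (-1.7378, 2.4454), U = (1.7378, -2.4454). Equal radii place S and E the same way about R: S = R + 3.0·n = (34.861, 28.455), E = R − 3.0·n = (38.337, 23.564). Then cos ∠SUD = US·UD / (|US||UD|), giving 82.389°.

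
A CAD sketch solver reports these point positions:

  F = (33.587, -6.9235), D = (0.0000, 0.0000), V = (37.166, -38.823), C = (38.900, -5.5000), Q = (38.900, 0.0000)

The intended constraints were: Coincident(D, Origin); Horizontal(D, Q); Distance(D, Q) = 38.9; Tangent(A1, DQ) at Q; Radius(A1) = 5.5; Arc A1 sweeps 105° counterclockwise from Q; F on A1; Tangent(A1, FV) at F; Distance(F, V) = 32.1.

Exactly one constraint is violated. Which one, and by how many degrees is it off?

Tangent(A1, FV) at F — off by 8.60°.

D = (0.00, 0.00) ✓; D.y = 0.00, Q.y = 0.00 ✓; |DQ| = 38.90 ✓; ∠(CQ, QD) = 90.00° ✓; |CQ| = 5.500 ✓; bearing(C→F) − bearing(C→Q) = 105.0° ✓; |CF| = 5.500 ✓; ∠(CF, FV) = 98.60° ✗; |FV| = 32.10 ✓.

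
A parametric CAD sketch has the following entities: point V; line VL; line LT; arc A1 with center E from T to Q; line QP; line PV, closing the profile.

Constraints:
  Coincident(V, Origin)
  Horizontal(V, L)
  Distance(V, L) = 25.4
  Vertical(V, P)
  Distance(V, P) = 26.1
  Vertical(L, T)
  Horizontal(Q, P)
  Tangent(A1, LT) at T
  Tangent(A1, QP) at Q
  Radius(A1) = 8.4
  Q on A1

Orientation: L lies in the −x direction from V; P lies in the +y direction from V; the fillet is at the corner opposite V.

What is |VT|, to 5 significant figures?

30.959

V is at the origin; V and L share the same y with |VL| = 25.4 and L on the −x side, so L = (-25.400, 0.0000). VP is vertical with |VP| = 26.1 and P on the +y side, so P = (0.0000, 26.100). The virtual corner opposite V is at (-25.400, 26.100). A1 meets LT tangentially, so ET is at right angles to LT and since A1 is tangent to QP there, EQ ⟂ QP, with radius 8.4, so the center E sits 8.4 in from both sides at E = (-17.000, 17.700). That places the tangent points at T = (-25.400, 17.700) on LT and Q = (-17.000, 26.100) on QP. Then |VT| = |T − V| = 30.959.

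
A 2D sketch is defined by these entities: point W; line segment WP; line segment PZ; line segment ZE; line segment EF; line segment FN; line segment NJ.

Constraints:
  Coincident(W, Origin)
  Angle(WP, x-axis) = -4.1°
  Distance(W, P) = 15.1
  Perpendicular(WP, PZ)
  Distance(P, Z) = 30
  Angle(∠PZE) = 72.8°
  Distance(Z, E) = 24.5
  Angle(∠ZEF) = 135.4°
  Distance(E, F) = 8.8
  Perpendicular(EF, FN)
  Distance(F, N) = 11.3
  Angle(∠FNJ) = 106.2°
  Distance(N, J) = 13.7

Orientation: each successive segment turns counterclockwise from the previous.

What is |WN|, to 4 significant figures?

9.979

∠ZEF = 135.4° gives EF at -122.3° from the x-axis; with |EF| = 8.8, F = (-11.36, 15.85). EF ⟂ FN, so FN runs at -32.30°; with |FN| = 11.3, N = (-1.807, 9.814). Then |WN| = |N − W| = 9.979.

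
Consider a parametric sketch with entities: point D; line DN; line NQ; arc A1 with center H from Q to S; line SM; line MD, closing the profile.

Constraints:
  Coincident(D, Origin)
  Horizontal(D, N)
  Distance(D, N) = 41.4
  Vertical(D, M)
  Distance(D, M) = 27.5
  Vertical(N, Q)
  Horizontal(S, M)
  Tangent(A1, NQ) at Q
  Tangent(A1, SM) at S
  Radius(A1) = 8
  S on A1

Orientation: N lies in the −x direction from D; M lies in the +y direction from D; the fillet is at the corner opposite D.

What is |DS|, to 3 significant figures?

43.3

The virtual corner opposite D is at (-41.4, 27.5). The tangent condition forces HQ to be normal to NQ and tangency of A1 to SM means the radius HS is perpendicular to SM, with radius 8.0, so the center H sits 8.0 in from both sides at H = (-33.4, 19.5). That places the tangent points at Q = (-41.4, 19.5) on NQ and S = (-33.4, 27.5) on SM. Then |DS| = |S − D| = 43.3.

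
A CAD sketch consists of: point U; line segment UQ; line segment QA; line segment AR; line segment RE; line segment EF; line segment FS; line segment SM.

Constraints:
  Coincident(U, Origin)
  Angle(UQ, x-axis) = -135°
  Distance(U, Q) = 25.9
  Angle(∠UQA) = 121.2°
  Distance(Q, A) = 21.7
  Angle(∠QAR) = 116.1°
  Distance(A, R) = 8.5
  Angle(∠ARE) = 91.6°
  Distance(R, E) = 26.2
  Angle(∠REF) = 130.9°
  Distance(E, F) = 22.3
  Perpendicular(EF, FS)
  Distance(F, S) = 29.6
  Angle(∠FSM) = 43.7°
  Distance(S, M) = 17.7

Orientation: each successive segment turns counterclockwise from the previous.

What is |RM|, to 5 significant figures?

27.390

The perpendicularity gives FS at right angles to EF, so FS runs at -144.80°; with |FS| = 29.6, S = (-35.581, -14.606). ∠FSM = 43.7° gives SM at -8.5000° from the x-axis; with |SM| = 17.7, M = (-18.075, -17.222). Then |RM| = |M − R| = 27.390.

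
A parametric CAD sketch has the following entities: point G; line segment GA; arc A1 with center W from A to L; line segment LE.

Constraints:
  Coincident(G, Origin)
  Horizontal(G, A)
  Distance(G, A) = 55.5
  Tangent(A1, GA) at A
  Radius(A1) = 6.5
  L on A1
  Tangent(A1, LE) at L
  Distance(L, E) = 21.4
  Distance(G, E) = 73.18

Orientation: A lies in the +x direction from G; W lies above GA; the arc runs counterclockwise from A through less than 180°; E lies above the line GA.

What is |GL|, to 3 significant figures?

61.7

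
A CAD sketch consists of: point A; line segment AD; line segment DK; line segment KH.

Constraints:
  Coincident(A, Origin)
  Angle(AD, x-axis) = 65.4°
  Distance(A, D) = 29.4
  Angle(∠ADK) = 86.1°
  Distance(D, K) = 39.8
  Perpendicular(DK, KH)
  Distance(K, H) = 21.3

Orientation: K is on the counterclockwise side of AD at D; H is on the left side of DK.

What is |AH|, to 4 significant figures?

38.64

A is at the origin; AD runs at 65.4° with length 29.4, so D = 29.4·(cos 65.4°, sin 65.4°) = (12.24, 26.73). ∠ADK = 86.1°, so DK runs at 65.4° + (180° − 86.1°) = 159.3° from the x-axis; with |DK| = 39.8, K = D + 39.8·(cos 159.3°, sin 159.3°) = (-24.99, 40.80). DK ⟂ KH; with |KH| = 21.3 on the left of DK, H = K + 21.3·(-0.3535, -0.9354) = (-32.52, 20.87). Then |AH| = |H − A| = 38.64.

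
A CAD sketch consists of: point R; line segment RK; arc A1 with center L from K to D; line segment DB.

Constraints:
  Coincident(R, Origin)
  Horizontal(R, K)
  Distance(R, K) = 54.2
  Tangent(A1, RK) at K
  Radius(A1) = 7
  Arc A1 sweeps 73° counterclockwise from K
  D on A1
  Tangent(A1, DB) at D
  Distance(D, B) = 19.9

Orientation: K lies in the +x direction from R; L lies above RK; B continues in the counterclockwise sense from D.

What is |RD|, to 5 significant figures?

61.095

A1 meets RK tangentially, so LK is at right angles to RK, so L = K + (0, 7) = (54.200, 7.0000). On A1, K sits at bearing -90° from L; a 73° counterclockwise sweep puts D at bearing -17°, so D = L + 7.0·(cos -17°, sin -17°) = (60.894, 4.9534). Then |RD| = |D − R| = 61.095.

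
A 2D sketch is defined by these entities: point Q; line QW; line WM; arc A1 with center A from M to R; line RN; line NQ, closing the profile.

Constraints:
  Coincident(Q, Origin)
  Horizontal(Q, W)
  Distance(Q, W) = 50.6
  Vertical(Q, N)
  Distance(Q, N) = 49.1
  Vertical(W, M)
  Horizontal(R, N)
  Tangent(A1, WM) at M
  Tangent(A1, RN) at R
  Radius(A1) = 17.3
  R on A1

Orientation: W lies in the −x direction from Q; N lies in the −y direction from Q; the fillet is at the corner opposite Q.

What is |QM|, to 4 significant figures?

59.76

Q is at the origin; QW is horizontal with |QW| = 50.6 and W on the −x side, so W = (-50.60, 0.000). QN is vertical with |QN| = 49.1 and N on the −y side, so N = (0.000, -49.10). The virtual corner opposite Q is at (-50.60, -49.10). The tangent condition forces AM to be normal to WM and the tangent condition forces AR to be normal to RN, with radius 17.3, so the center A sits 17.3 in from both sides at A = (-33.30, -31.80). That places the tangent points at M = (-50.60, -31.80) on WM and R = (-33.30, -49.10) on RN. Then |QM| = |M − Q| = 59.76.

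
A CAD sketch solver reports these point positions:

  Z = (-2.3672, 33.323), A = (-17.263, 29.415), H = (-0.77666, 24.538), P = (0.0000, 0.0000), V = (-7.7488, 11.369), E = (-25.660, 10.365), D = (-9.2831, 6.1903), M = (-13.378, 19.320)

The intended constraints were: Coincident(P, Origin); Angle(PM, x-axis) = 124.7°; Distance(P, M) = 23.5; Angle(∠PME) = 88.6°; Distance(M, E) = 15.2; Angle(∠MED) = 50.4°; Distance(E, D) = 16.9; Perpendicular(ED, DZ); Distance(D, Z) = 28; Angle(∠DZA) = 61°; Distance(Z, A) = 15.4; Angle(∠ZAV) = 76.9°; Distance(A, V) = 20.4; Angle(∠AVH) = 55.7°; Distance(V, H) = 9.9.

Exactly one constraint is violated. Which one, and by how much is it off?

Distance(V, H) = 9.9 — off by 5.00.

P = (0.00, 0.00) ✓; PM at 124.7° ✓; |PM| = 23.50 ✓; ∠PME = 88.60° ✓; |ME| = 15.20 ✓; ∠MED = 50.40° ✓; |ED| = 16.90 ✓; ∠(ED, DZ) = 90.00° ✓; |DZ| = 28.00 ✓; ∠DZA = 61.00° ✓; |ZA| = 15.40 ✓; ∠ZAV = 76.90° ✓; |AV| = 20.40 ✓; ∠AVH = 55.70° ✓; |VH| = 14.90 ✗.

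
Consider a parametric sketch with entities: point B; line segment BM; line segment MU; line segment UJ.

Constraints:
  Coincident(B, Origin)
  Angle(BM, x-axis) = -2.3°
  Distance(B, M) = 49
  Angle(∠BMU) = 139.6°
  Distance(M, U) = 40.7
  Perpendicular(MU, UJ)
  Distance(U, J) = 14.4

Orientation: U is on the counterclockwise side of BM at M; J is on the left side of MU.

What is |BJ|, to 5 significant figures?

79.923

B is at the origin; BM runs at -2.3° with length 49.0, so M = 49.0·(cos -2.3°, sin -2.3°) = (48.961, -1.9665). ∠BMU = 139.6°, so MU runs at -2.3° + (180° − 139.6°) = 38.100° from the x-axis; with |MU| = 40.7, U = M + 40.7·(cos 38.100°, sin 38.100°) = (80.989, 23.147). The perpendicularity gives UJ at right angles to MU; with |UJ| = 14.4 on the left of MU, J = U + 14.4·(-0.61704, 0.78694) = (72.103, 34.479). Then |BJ| = |J − B| = 79.923.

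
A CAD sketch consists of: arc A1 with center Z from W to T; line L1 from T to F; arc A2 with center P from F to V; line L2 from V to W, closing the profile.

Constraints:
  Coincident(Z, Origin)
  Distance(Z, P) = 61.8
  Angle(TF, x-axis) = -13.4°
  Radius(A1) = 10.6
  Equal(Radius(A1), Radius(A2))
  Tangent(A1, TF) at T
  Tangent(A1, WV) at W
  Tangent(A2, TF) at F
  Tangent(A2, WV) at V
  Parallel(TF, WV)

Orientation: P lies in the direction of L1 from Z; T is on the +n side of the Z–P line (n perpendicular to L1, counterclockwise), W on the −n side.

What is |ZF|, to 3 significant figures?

62.7

The slot axis is L1's direction at -13.4°, so u = (cos -13.4°, sin -13.4°) = (0.973, -0.232) and n = (−sin -13.4°, cos -13.4°) = (0.232, 0.973). Z is at the origin and P lies 61.8 along u from Z, so P = 61.8·u = (60.1, -14.3). Tangency of A1 to both parallel lines with radius 10.6 puts T and W at Z ± 10.6·n: T = (2.46, 10.3), W = (-2.46, -10.3). Equal radii place F and V the same way about P: F = P + 10.6·n = (62.6, -4.01), V = P − 10.6·n = (57.7, -24.6). Then |ZF| = |F − Z| = 62.7.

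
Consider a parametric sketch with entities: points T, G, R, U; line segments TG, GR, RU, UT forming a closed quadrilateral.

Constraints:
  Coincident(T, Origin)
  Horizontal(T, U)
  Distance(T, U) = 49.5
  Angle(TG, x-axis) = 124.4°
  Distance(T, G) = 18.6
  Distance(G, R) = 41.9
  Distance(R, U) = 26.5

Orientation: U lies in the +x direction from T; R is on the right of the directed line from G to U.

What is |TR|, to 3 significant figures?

25.6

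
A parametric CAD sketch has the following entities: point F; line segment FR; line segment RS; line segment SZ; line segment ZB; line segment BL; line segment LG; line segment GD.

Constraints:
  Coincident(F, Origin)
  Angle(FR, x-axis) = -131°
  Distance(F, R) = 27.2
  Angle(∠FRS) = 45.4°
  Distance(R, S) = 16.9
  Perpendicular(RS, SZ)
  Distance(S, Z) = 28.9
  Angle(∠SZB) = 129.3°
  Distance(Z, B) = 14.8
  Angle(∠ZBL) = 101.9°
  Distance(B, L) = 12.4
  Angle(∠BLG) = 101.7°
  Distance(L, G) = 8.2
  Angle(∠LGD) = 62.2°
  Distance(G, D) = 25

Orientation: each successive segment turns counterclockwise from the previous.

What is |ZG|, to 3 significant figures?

18.3

F is at the origin; FR runs at -131.0° with length 27.2, so R = (-17.8, -20.5). ∠FRS = 45.4° gives RS at 3.60° from the x-axis; with |RS| = 16.9, S = (-0.978, -19.5). RS is perpendicular to SZ, so SZ runs at 93.6°; with |SZ| = 28.9, Z = (-2.79, 9.38). ∠SZB = 129.3° gives ZB at 144° from the x-axis; with |ZB| = 14.8, B = (-14.8, 18.0). ∠ZBL = 101.9° gives BL at -138° from the x-axis; with |BL| = 12.4, L = (-24.0, 9.65). ∠BLG = 101.7° gives LG at -59.3° from the x-axis; with |LG| = 8.2, G = (-19.8, 2.60). Then |ZG| = |G − Z| = 18.3.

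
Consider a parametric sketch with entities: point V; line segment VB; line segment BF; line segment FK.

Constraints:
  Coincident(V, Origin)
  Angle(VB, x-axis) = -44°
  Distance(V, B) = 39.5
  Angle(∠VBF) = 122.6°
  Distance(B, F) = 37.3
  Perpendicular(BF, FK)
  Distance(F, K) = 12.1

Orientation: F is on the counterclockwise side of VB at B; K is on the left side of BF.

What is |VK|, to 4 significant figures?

62.29

V is at the origin; VB runs at -44.0° with length 39.5, so B = 39.5·(cos -44.0°, sin -44.0°) = (28.41, -27.44). ∠VBF = 122.6°, so BF runs at -44.0° + (180° − 122.6°) = 13.40° from the x-axis; with |BF| = 37.3, F = B + 37.3·(cos 13.40°, sin 13.40°) = (64.70, -18.79). The perpendicularity gives FK at right angles to BF; with |FK| = 12.1 on the left of BF, K = F + 12.1·(-0.2317, 0.9728) = (61.89, -7.024). Then |VK| = |K − V| = 62.29.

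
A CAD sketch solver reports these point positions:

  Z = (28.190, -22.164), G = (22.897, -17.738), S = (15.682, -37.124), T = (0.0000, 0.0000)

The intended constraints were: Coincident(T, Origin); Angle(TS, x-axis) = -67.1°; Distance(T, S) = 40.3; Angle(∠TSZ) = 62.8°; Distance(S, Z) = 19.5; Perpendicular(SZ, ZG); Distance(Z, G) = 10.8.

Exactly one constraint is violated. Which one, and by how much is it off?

Distance(Z, G) = 10.8 — off by 3.90.

T = (0.00, 0.00) ✓; TS at -67.10° ✓; |TS| = 40.30 ✓; ∠TSZ = 62.80° ✓; |SZ| = 19.50 ✓; ∠(SZ, ZG) = 90.00° ✓; |ZG| = 6.900 ✗.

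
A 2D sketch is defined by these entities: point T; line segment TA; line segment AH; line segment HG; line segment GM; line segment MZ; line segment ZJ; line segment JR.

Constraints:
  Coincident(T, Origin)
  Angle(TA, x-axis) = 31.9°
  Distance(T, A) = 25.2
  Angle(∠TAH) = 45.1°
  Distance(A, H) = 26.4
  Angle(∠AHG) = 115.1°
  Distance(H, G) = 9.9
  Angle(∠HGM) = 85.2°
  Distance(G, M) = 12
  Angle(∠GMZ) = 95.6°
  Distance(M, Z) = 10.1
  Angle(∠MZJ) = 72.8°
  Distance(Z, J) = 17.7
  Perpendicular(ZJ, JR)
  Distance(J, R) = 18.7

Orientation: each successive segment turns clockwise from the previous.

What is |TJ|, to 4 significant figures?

22.05

T is at the origin; TA runs at 31.9° with length 25.2, so A = (21.39, 13.32). ∠TAH = 45.1° gives AH at -103.0° from the x-axis; with |AH| = 26.4, H = (15.46, -12.41). ∠AHG = 115.1° gives HG at -167.9° from the x-axis; with |HG| = 9.9, G = (5.775, -14.48). ∠HGM = 85.2° gives GM at 97.30° from the x-axis; with |GM| = 12.0, M = (4.251, -2.579). ∠GMZ = 95.6° gives MZ at 12.90° from the x-axis; with |MZ| = 10.1, Z = (14.10, -0.3244). ∠MZJ = 72.8° gives ZJ at -94.30° from the x-axis; with |ZJ| = 17.7, J = (12.77, -17.97). Then |TJ| = |J − T| = 22.05.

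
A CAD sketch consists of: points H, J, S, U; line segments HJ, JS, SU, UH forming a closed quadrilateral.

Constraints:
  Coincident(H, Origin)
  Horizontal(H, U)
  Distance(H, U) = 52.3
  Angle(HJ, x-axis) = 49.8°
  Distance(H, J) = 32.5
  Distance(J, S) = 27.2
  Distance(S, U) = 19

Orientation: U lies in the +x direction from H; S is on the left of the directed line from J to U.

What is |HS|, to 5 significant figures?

50.828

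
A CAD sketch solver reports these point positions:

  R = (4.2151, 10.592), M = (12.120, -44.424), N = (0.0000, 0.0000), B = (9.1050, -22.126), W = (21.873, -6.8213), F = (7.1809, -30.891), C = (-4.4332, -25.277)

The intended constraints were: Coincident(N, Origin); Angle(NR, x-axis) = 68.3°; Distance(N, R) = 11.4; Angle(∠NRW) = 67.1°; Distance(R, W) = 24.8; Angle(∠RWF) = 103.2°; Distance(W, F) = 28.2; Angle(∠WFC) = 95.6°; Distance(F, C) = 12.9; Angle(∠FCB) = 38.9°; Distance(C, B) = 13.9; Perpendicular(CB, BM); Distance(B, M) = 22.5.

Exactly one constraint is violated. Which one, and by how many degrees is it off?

Perpendicular(CB, BM) — off by 5.40°.

N = (0.00, 0.00) ✓; NR at 68.30° ✓; |NR| = 11.40 ✓; ∠NRW = 67.10° ✓; |RW| = 24.80 ✓; ∠RWF = 103.2° ✓; |WF| = 28.20 ✓; ∠WFC = 95.60° ✓; |FC| = 12.90 ✓; ∠FCB = 38.90° ✓; |CB| = 13.90 ✓; ∠(CB, BM) = 95.40° ✗; |BM| = 22.50 ✓.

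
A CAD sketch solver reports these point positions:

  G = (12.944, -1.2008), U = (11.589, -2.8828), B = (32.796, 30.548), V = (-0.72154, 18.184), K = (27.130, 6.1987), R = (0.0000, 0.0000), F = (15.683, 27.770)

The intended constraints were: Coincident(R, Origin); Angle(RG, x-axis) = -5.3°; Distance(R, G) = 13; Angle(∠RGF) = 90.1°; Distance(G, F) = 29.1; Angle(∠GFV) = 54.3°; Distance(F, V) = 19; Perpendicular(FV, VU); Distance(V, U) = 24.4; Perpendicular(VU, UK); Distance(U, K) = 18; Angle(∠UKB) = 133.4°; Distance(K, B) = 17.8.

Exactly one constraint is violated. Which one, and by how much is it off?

Distance(K, B) = 17.8 — off by 7.20.

R = (0.00, 0.00) ✓; RG at -5.300° ✓; |RG| = 13.00 ✓; ∠RGF = 90.10° ✓; |GF| = 29.10 ✓; ∠GFV = 54.30° ✓; |FV| = 19.00 ✓; ∠(FV, VU) = 90.00° ✓; |VU| = 24.40 ✓; ∠(VU, UK) = 90.00° ✓; |UK| = 18.00 ✓; ∠UKB = 133.4° ✓; |KB| = 25.00 ✗.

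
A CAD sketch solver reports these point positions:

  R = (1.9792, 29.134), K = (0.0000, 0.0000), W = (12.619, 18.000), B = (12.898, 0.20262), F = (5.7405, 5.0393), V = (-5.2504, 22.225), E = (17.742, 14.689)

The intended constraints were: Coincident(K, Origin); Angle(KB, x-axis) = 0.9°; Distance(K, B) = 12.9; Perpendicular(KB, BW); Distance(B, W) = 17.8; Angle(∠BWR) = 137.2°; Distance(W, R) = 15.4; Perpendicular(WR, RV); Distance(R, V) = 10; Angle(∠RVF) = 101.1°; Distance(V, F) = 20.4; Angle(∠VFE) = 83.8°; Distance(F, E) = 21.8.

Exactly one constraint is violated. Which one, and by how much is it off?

Distance(F, E) = 21.8 — off by 6.40.

K = (0.00, 0.00) ✓; KB at 0.9000° ✓; |KB| = 12.90 ✓; ∠(KB, BW) = 90.00° ✓; |BW| = 17.80 ✓; ∠BWR = 137.2° ✓; |WR| = 15.40 ✓; ∠(WR, RV) = 90.00° ✓; |RV| = 10.00 ✓; ∠RVF = 101.1° ✓; |VF| = 20.40 ✓; ∠VFE = 83.80° ✓; |FE| = 15.40 ✗.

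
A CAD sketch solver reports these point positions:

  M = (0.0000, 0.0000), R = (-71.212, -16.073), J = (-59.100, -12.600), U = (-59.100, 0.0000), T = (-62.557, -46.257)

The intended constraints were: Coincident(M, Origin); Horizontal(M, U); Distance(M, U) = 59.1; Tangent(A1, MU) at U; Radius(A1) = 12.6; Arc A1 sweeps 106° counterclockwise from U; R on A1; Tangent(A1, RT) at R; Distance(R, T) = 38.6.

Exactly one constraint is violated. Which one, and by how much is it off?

Distance(R, T) = 38.6 — off by 7.20.

M = (0.00, 0.00) ✓; M.y = 0.00, U.y = 0.00 ✓; |MU| = 59.10 ✓; ∠(JU, UM) = 90.00° ✓; |JU| = 12.60 ✓; bearing(J→R) − bearing(J→U) = 106.0° ✓; |JR| = 12.60 ✓; ∠(JR, RT) = 90.00° ✓; |RT| = 31.40 ✗.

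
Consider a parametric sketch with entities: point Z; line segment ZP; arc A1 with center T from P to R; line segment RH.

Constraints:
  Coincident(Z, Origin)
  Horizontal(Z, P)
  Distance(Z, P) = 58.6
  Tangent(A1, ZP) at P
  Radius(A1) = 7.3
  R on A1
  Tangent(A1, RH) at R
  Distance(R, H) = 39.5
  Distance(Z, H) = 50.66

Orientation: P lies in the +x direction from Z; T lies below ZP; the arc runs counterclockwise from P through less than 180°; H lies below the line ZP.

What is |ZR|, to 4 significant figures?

52.35

Z is at the origin; ZP is horizontal with |ZP| = 58.6 and P on the +x side, so P = (58.60, 0.000). Since A1 is tangent to ZP there, TP ⟂ ZP, so T = P + (0, -7.3) = (58.60, -7.300). Since TR ⟂ RH (tangency), |TH| = √(7.3² + 39.5²) = 40.17 regardless of where R sits on A1. So H lies on both circle(Z, 50.66) and circle(T, 40.17); the below-ZP intersection is H = (33.11, -38.34). R is the foot of the tangent from H: R = (52.21, -3.770).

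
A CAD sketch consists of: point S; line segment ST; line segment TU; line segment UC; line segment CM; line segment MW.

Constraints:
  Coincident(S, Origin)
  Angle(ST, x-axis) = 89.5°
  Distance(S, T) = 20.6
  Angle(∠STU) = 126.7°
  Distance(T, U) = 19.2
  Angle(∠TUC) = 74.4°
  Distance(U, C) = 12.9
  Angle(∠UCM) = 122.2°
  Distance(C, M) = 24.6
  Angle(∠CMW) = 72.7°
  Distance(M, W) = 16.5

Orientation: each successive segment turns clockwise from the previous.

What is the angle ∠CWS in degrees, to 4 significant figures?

86.94°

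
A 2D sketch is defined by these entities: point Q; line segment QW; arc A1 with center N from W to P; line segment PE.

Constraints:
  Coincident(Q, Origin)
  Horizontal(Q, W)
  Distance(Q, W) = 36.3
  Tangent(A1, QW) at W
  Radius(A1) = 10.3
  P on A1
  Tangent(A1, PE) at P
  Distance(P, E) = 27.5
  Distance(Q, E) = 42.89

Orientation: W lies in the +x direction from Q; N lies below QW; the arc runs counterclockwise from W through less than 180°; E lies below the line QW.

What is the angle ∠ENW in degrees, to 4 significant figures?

152.5°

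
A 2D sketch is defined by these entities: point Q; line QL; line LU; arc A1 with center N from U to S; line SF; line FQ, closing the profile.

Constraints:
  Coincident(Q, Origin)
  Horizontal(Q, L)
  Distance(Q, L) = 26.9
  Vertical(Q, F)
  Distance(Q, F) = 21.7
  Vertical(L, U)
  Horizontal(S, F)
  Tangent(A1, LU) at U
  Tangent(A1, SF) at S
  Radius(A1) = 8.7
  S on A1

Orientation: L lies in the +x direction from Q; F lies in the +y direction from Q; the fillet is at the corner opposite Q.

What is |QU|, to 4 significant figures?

29.88

Q is at the origin; Q and L share the same y with |QL| = 26.9 and L on the +x side, so L = (26.90, 0.000). QF is vertical with |QF| = 21.7 and F on the +y side, so F = (0.000, 21.70). The virtual corner opposite Q is at (26.90, 21.70). A1 meets LU tangentially, so NU is at right angles to LU and the tangent condition forces NS to be normal to SF, with radius 8.7, so the center N sits 8.7 in from both sides at N = (18.20, 13.00). That places the tangent points at U = (26.90, 13.00) on LU and S = (18.20, 21.70) on SF. Then |QU| = |U − Q| = 29.88.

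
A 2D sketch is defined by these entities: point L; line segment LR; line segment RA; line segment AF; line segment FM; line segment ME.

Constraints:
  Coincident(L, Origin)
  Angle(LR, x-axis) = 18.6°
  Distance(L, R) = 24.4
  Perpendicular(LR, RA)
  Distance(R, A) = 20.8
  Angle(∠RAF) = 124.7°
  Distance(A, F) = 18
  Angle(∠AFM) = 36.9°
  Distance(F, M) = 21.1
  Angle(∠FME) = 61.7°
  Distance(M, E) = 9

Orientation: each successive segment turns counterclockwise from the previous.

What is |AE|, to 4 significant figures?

3.776

L is at the origin; LR runs at 18.6° with length 24.4, so R = (23.13, 7.783). The perpendicularity gives RA at right angles to LR, so RA runs at 108.6°; with |RA| = 20.8, A = (16.49, 27.50). ∠RAF = 124.7° gives AF at 163.9° from the x-axis; with |AF| = 18.0, F = (-0.8028, 32.49). ∠AFM = 36.9° gives FM at -53.00° from the x-axis; with |FM| = 21.1, M = (11.90, 15.64). ∠FME = 61.7° gives ME at 65.30° from the x-axis; with |ME| = 9.0, E = (15.66, 23.81). Then |AE| = |E − A| = 3.776.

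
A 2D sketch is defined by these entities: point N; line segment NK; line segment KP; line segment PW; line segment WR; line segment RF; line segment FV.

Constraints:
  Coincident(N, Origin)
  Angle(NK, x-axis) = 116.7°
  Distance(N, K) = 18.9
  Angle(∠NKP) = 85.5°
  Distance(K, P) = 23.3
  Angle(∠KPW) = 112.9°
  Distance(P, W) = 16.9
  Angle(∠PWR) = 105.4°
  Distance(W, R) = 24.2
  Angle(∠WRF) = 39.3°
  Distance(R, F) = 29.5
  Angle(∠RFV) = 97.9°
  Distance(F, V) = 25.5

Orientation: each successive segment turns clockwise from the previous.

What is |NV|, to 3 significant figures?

43.8

N is at the origin; NK runs at 116.7° with length 18.9, so K = (-8.49, 16.9). ∠NKP = 85.5° gives KP at 22.2° from the x-axis; with |KP| = 23.3, P = (13.1, 25.7). ∠KPW = 112.9° gives PW at -44.9° from the x-axis; with |PW| = 16.9, W = (25.1, 13.8). ∠PWR = 105.4° gives WR at -120° from the x-axis; with |WR| = 24.2, R = (13.1, -7.30). ∠WRF = 39.3° gives RF at 99.8° from the x-axis; with |RF| = 29.5, F = (8.11, 21.8). ∠RFV = 97.9° gives FV at 17.7° from the x-axis; with |FV| = 25.5, V = (32.4, 29.5). Then |NV| = |V − N| = 43.8.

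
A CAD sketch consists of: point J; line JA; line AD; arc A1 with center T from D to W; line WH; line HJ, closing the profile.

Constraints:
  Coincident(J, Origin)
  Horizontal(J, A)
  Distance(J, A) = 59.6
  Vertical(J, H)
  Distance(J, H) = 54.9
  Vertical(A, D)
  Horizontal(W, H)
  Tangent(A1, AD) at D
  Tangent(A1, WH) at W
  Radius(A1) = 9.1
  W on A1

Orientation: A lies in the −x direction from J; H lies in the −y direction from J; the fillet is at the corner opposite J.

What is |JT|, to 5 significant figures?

68.175

J is at the origin; J and A share the same y with |JA| = 59.6 and A on the −x side, so A = (-59.600, 0.0000). J and H share the same x with |JH| = 54.9 and H on the −y side, so H = (0.0000, -54.900). The virtual corner opposite J is at (-59.600, -54.900). The tangent condition forces TD to be normal to AD and tangency of A1 to WH means the radius TW is perpendicular to WH, with radius 9.1, so the center T sits 9.1 in from both sides at T = (-50.500, -45.800). Then |JT| = |T − J| = 68.175.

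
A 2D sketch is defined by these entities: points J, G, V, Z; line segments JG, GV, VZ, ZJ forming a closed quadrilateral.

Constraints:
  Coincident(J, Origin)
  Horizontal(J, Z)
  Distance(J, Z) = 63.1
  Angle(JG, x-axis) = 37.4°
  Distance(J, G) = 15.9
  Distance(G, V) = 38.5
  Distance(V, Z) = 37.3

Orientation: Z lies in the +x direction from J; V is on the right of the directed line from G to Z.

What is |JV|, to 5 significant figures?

40.464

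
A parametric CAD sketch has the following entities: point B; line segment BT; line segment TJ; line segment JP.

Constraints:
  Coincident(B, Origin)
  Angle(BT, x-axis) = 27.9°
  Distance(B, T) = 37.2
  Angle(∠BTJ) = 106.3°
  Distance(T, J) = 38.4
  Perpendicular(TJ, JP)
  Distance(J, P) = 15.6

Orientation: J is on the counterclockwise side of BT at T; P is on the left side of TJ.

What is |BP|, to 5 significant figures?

52.817

B is at the origin; BT runs at 27.9° with length 37.2, so T = 37.2·(cos 27.9°, sin 27.9°) = (32.876, 17.407). ∠BTJ = 106.3°, so TJ runs at 27.9° + (180° − 106.3°) = 101.60° from the x-axis; with |TJ| = 38.4, J = T + 38.4·(cos 101.60°, sin 101.60°) = (25.155, 55.023). TJ ⟂ JP; with |JP| = 15.6 on the left of TJ, P = J + 15.6·(-0.97958, -0.20108) = (9.8733, 51.886). Then |BP| = |P − B| = 52.817.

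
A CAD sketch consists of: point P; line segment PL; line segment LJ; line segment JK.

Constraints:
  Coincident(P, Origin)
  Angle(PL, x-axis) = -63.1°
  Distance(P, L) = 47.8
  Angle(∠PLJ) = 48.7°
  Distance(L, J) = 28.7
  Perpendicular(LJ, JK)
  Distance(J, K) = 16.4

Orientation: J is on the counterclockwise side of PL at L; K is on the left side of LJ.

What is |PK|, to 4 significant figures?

19.72

P is at the origin; PL runs at -63.1° with length 47.8, so L = 47.8·(cos -63.1°, sin -63.1°) = (21.63, -42.63). ∠PLJ = 48.7°, so LJ runs at -63.1° + (180° − 48.7°) = 68.20° from the x-axis; with |LJ| = 28.7, J = L + 28.7·(cos 68.20°, sin 68.20°) = (32.28, -15.98). LJ ⟂ JK; with |JK| = 16.4 on the left of LJ, K = J + 16.4·(-0.9285, 0.3714) = (17.06, -9.890). Then |PK| = |K − P| = 19.72.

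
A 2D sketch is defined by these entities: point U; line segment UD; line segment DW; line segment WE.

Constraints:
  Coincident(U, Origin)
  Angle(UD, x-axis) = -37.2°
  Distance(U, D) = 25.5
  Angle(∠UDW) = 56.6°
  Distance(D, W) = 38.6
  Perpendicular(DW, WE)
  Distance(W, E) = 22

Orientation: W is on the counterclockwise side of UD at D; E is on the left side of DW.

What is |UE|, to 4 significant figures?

24.57

∠UDW = 56.6°, so DW runs at -37.2° + (180° − 56.6°) = 86.20° from the x-axis; with |DW| = 38.6, W = D + 38.6·(cos 86.20°, sin 86.20°) = (22.87, 23.10). The perpendicularity gives WE at right angles to DW; with |WE| = 22.0 on the left of DW, E = W + 22.0·(-0.9978, 0.06627) = (0.9181, 24.56). Then |UE| = |E − U| = 24.57.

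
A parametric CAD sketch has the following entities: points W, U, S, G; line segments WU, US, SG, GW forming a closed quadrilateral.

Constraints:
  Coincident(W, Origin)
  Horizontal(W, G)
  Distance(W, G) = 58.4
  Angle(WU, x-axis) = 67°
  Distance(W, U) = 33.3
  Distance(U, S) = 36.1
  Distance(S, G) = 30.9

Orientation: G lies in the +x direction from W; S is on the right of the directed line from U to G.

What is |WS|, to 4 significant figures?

27.69

W is at the origin; WG is horizontal with |WG| = 58.4 and G in +x, so G = (58.4, 0). WU runs at 67.0° with |WU| = 33.3, so U = (13.01, 30.65). S is determined by |US| = 36.1 and |SG| = 30.9 together: it lies at the intersection of circle(U, 36.1) and circle(G, 30.9). With |UG| = 54.77, the foot of the radical line on UG is 30.57 from U and the perpendicular offset is √(36.1² − 30.57²) = 19.21. Taking the right-of-UG solution: S = (27.59, -2.372).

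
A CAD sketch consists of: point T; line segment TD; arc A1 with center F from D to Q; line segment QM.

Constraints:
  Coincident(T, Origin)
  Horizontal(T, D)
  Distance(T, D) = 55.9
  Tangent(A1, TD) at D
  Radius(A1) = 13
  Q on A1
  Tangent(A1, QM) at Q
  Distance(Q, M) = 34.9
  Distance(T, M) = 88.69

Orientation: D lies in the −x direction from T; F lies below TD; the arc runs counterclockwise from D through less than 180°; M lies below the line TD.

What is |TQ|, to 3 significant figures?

69.2

T is at the origin; TD is horizontal with |TD| = 55.9 and D on the −x side, so D = (-55.9, 0.00). Tangency of A1 to TD means the radius FD is perpendicular to TD, so F = D + (0, -13) = (-55.9, -13.0). Since FQ ⟂ QM (tangency), |FM| = √(13.0² + 34.9²) = 37.2 regardless of where Q sits on A1. So M lies on both circle(T, 88.69) and circle(F, 37.2); the below-TD intersection is M = (-77.3, -43.5). Q is the foot of the tangent from M: Q = (-68.5, -9.71).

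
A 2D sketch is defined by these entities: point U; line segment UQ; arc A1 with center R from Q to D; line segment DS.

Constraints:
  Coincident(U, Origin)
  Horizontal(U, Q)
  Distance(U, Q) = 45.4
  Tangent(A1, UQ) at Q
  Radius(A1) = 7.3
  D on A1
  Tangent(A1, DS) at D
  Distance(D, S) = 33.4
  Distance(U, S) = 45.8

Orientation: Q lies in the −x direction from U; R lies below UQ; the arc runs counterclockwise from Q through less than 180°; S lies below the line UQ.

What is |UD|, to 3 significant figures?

52.2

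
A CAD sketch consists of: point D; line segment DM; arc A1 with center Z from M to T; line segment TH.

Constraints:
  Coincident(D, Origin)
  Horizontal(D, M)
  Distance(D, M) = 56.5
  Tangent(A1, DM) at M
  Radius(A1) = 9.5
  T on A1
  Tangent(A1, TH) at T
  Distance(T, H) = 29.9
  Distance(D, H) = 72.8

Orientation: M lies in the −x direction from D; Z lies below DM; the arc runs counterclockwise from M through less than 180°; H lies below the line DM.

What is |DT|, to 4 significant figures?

66.79

Checks: D.y = 0.00, M.y = 0.00 ✓; ∠(ZM, MD) = 90.00° ✓; |ZT| = 9.500 ✓; ∠(ZT, TH) = 90.00° ✓; |TH| = 29.90 ✓; |DH| = 72.80 ✓.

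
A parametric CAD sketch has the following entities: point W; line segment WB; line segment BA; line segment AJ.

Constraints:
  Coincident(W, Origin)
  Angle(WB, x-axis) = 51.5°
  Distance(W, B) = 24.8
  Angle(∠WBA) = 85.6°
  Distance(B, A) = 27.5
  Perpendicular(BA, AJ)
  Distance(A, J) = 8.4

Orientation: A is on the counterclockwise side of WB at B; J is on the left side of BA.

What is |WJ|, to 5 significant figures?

30.361

∠WBA = 85.6°, so BA runs at 51.5° + (180° − 85.6°) = 145.90° from the x-axis; with |BA| = 27.5, A = B + 27.5·(cos 145.90°, sin 145.90°) = (-7.3333, 34.826). BA ⟂ AJ; with |AJ| = 8.4 on the left of BA, J = A + 8.4·(-0.56064, -0.82806) = (-12.043, 27.871). Then |WJ| = |J − W| = 30.361.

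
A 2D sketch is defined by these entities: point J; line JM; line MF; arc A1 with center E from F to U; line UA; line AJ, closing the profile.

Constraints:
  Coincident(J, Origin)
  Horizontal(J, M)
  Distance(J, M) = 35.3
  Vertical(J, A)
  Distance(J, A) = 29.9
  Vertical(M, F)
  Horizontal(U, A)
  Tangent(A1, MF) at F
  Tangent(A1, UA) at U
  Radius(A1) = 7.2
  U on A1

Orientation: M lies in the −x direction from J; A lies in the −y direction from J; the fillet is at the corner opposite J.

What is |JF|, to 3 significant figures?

42.0

J is at the origin; JM is horizontal with |JM| = 35.3 and M on the −x side, so M = (-35.3, 0.00). J and A share the same x with |JA| = 29.9 and A on the −y side, so A = (0.00, -29.9). The virtual corner opposite J is at (-35.3, -29.9). Since A1 is tangent to MF there, EF ⟂ MF and tangency of A1 to UA means the radius EU is perpendicular to UA, with radius 7.2, so the center E sits 7.2 in from both sides at E = (-28.1, -22.7). That places the tangent points at F = (-35.3, -22.7) on MF and U = (-28.1, -29.9) on UA. Then |JF| = |F − J| = 42.0.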